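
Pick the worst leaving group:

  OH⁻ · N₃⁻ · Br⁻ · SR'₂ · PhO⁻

OH⁻

Br⁻: pKₐ(HBr) ≈ -9
SR'₂: pKₐ(R'₂SH⁺) ≈ -7
N₃⁻: pKₐ(HN₃) ≈ 4.7
PhO⁻: pKₐ(C₆H₅OH (phenol)) ≈ 10
OH⁻: pKₐ(H₂O) ≈ 15.7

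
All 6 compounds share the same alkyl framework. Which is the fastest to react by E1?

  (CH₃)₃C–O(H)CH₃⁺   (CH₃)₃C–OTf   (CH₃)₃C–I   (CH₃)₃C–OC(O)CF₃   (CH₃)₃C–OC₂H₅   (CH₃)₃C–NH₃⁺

(CH₃)₃C–OTf

With the same alkyl group throughout, only the leaving group differentiates the rates.
Leaving-group ability tracks the stability of the departed species; conjugate-acid pKₐ is the usual yardstick (lower pKₐ → better LG).
(CH₃)₃C–OTf loses OTf⁻: pKₐ(CF₃SO₃H (triflic acid)) ≈ -14
(CH₃)₃C–I loses I⁻: pKₐ(HI) ≈ -10
(CH₃)₃C–O(H)CH₃⁺ loses R'OH: pKₐ(R'OH₂⁺) ≈ -2.4
(CH₃)₃C–OC(O)CF₃ loses CF₃COO⁻: pKₐ(CF₃COOH) ≈ 0.2
(CH₃)₃C–NH₃⁺ loses NH₃: pKₐ(NH₄⁺) ≈ 9.2
(CH₃)₃C–OC₂H₅ loses CH₃CH₂O⁻: pKₐ(CH₃CH₂OH) ≈ 16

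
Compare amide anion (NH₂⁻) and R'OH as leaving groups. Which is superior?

R'OH is the better leaving group.
pKₐ(R'OH₂⁺) ≈ -2.4 versus pKₐ(NH₃) ≈ 38: R'OH is the much weaker base.
Neutral; leaves from a protonated ether (an oxonium ion, R–O(H)R'⁺).

R'OH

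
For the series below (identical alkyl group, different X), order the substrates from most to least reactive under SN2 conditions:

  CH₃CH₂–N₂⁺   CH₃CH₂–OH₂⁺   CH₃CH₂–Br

CH₃CH₂–N₂⁺ > CH₃CH₂–Br > CH₃CH₂–OH₂⁺

Same R in every case — rank the leaving groups.
A good leaving group is a weak base: the lower the pKₐ of its conjugate acid, the more readily it departs.
CH₃CH₂–N₂⁺ loses N₂: no meaningful conjugate acid; N₂ departs as an exceptionally stable neutral molecule
CH₃CH₂–Br loses Br⁻: pKₐ(HBr) ≈ -9
CH₃CH₂–OH₂⁺ loses H₂O: pKₐ(H₃O⁺) ≈ -1.7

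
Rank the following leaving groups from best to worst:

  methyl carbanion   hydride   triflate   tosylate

A good leaving group is a weak base: the lower the pKₐ of its conjugate acid, the more readily it departs.
triflate: pKₐ(CF₃SO₃H (triflic acid)) ≈ -14
tosylate: pKₐ(p-CH₃C₆H₄SO₃H (TsOH)) ≈ -2.8 — resonance-delocalised arenesulfonate
hydride: pKₐ(H₂) ≈ 36 — extremely strong base; leaves only in special hydride-transfer contexts
methyl carbanion: pKₐ(CH₄) ≈ 48

triflate > tosylate > hydride > methyl carbanion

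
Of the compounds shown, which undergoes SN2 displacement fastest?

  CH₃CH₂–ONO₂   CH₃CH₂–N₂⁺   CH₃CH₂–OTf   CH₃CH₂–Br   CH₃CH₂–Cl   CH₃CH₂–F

Identical carbon frameworks mean the comparison reduces to leaving-group quality.
A good leaving group is a weak base: the lower the pKₐ of its conjugate acid, the more readily it departs.
CH₃CH₂–N₂⁺ loses N₂: no meaningful conjugate acid; N₂ departs as an exceptionally stable neutral molecule
CH₃CH₂–OTf loses OTf⁻: pKₐ(CF₃SO₃H (triflic acid)) ≈ -14
CH₃CH₂–Br loses Br⁻: pKₐ(HBr) ≈ -9
CH₃CH₂–Cl loses Cl⁻: pKₐ(HCl) ≈ -7
CH₃CH₂–ONO₂ loses NO₃⁻: pKₐ(HNO₃) ≈ -1.3
CH₃CH₂–F loses F⁻: pKₐ(HF) ≈ 3.2

CH₃CH₂–N₂⁺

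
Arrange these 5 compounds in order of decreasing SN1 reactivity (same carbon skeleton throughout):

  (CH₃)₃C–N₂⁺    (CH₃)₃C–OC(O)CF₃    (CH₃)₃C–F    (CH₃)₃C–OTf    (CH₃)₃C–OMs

Same R in every case — rank the leaving groups.
Rank by basicity of the departing species: weakest base leaves most easily.
(CH₃)₃C–N₂⁺ loses N₂: no meaningful conjugate acid; N₂ departs as an exceptionally stable neutral molecule
(CH₃)₃C–OTf loses OTf⁻: pKₐ(CF₃SO₃H (triflic acid)) ≈ -14
(CH₃)₃C–OMs loses OMs⁻: pKₐ(CH₃SO₃H (MsOH)) ≈ -1.9
(CH₃)₃C–OC(O)CF₃ loses CF₃COO⁻: pKₐ(CF₃COOH) ≈ 0.2
(CH₃)₃C–F loses F⁻: pKₐ(HF) ≈ 3.2

(CH₃)₃C–N₂⁺ > (CH₃)₃C–OTf > (CH₃)₃C–OMs > (CH₃)₃C–OC(O)CF₃ > (CH₃)₃C–F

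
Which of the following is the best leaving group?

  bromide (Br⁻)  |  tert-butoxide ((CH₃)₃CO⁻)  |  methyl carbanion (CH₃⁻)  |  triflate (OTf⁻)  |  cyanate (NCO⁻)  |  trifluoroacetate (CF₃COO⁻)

triflate (OTf⁻)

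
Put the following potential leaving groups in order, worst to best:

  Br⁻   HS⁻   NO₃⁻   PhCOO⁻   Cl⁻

HS⁻ < PhCOO⁻ < NO₃⁻ < Cl⁻ < Br⁻

A good leaving group is a weak base: the lower the pKₐ of its conjugate acid, the more readily it departs.
Br⁻: pKₐ(HBr) ≈ -9 — weak base; good leaving group
Cl⁻: pKₐ(HCl) ≈ -7
NO₃⁻: pKₐ(HNO₃) ≈ -1.3 — resonance-delocalised over three oxygens
PhCOO⁻: pKₐ(C₆H₅COOH) ≈ 4.2
HS⁻: pKₐ(H₂S) ≈ 7
Reversing gives the worst-to-best order requested.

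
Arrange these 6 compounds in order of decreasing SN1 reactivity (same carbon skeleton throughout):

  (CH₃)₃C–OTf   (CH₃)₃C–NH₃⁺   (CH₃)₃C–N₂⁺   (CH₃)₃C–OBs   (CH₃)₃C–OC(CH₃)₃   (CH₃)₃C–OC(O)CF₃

Same R in every case — rank the leaving groups.
Leaving-group ability tracks the stability of the departed species; conjugate-acid pKₐ is the usual yardstick (lower pKₐ → better LG).
(CH₃)₃C–N₂⁺ loses N₂: no meaningful conjugate acid; N₂ departs as an exceptionally stable neutral molecule
(CH₃)₃C–OTf loses OTf⁻: pKₐ(CF₃SO₃H (triflic acid)) ≈ -14
(CH₃)₃C–OBs loses OBs⁻: pKₐ(p-BrC₆H₄SO₃H) ≈ -2.8
(CH₃)₃C–OC(O)CF₃ loses CF₃COO⁻: pKₐ(CF₃COOH) ≈ 0.2
(CH₃)₃C–NH₃⁺ loses NH₃: pKₐ(NH₄⁺) ≈ 9.2
(CH₃)₃C–OC(CH₃)₃ loses (CH₃)₃CO⁻: pKₐ(t-BuOH) ≈ 18

(CH₃)₃C–N₂⁺ > (CH₃)₃C–OTf > (CH₃)₃C–OBs > (CH₃)₃C–OC(O)CF₃ > (CH₃)₃C–NH₃⁺ > (CH₃)₃C–OC(CH₃)₃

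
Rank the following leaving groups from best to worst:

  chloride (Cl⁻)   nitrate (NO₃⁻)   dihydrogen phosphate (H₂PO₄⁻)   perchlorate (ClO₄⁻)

perchlorate (ClO₄⁻) > chloride (Cl⁻) > nitrate (NO₃⁻) > dihydrogen phosphate (H₂PO₄⁻)

The more stable X⁻ (or X) is on its own — i.e. the weaker a base it is — the better a leaving group it makes.
perchlorate (ClO₄⁻): pKₐ(HClO₄) ≈ -10
chloride (Cl⁻): pKₐ(HCl) ≈ -7
nitrate (NO₃⁻): pKₐ(HNO₃) ≈ -1.3
dihydrogen phosphate (H₂PO₄⁻): pKₐ(H₃PO₄) ≈ 2.1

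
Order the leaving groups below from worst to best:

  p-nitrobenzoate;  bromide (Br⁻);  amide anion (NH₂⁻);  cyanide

A good leaving group is a weak base: the lower the pKₐ of its conjugate acid, the more readily it departs.
bromide (Br⁻): pKₐ(HBr) ≈ -9
p-nitrobenzoate: pKₐ(p-nitrobenzoic acid) ≈ 3.4
cyanide: pKₐ(HCN) ≈ 9.2
amide anion (NH₂⁻): pKₐ(NH₃) ≈ 38
Reversing gives the worst-to-best order requested.

amide anion (NH₂⁻) < cyanide < p-nitrobenzoate < bromide (Br⁻)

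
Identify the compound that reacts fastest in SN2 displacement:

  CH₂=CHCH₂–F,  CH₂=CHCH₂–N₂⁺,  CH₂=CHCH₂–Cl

CH₂=CHCH₂–N₂⁺

With the same alkyl group throughout, only the leaving group differentiates the rates.
A good leaving group is a weak base: the lower the pKₐ of its conjugate acid, the more readily it departs.
CH₂=CHCH₂–N₂⁺ loses N₂: no meaningful conjugate acid; N₂ departs as an exceptionally stable neutral molecule
CH₂=CHCH₂–Cl loses Cl⁻: pKₐ(HCl) ≈ -7
CH₂=CHCH₂–F loses F⁻: pKₐ(HF) ≈ 3.2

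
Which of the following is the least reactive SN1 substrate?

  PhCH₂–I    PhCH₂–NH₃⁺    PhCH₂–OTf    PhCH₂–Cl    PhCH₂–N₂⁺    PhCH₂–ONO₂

PhCH₂–NH₃⁺

Identical carbon frameworks mean the comparison reduces to leaving-group quality.
Rank by basicity of the departing species: weakest base leaves most easily.
PhCH₂–N₂⁺ loses N₂: no meaningful conjugate acid; N₂ departs as an exceptionally stable neutral molecule
PhCH₂–OTf loses OTf⁻: pKₐ(CF₃SO₃H (triflic acid)) ≈ -14
PhCH₂–I loses I⁻: pKₐ(HI) ≈ -10
PhCH₂–Cl loses Cl⁻: pKₐ(HCl) ≈ -7
PhCH₂–ONO₂ loses NO₃⁻: pKₐ(HNO₃) ≈ -1.3
PhCH₂–NH₃⁺ loses NH₃: pKₐ(NH₄⁺) ≈ 9.2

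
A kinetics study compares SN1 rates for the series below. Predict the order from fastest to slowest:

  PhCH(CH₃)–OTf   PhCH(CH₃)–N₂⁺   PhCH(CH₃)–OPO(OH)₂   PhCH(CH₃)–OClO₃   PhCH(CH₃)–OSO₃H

PhCH(CH₃)–N₂⁺ > PhCH(CH₃)–OTf > PhCH(CH₃)–OClO₃ > PhCH(CH₃)–OSO₃H > PhCH(CH₃)–OPO(OH)₂

Same R in every case — rank the leaving groups.
Rank by basicity of the departing species: weakest base leaves most easily.
PhCH(CH₃)–N₂⁺ loses N₂: no meaningful conjugate acid; N₂ departs as an exceptionally stable neutral molecule
PhCH(CH₃)–OTf loses OTf⁻: pKₐ(CF₃SO₃H (triflic acid)) ≈ -14
PhCH(CH₃)–OClO₃ loses ClO₄⁻: pKₐ(HClO₄) ≈ -10
PhCH(CH₃)–OSO₃H loses HSO₄⁻: pKₐ(H₂SO₄) ≈ -3
PhCH(CH₃)–OPO(OH)₂ loses H₂PO₄⁻: pKₐ(H₃PO₄) ≈ 2.1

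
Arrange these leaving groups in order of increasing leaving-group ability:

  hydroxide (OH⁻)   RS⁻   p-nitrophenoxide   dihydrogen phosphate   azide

hydroxide (OH⁻) < RS⁻ < p-nitrophenoxide < azide < dihydrogen phosphate

A good leaving group is a weak base: the lower the pKₐ of its conjugate acid, the more readily it departs.
dihydrogen phosphate: pKₐ(H₃PO₄) ≈ 2.1
azide: pKₐ(HN₃) ≈ 4.7
p-nitrophenoxide: pKₐ(p-nitrophenol) ≈ 7.2
RS⁻: pKₐ(RSH (a thiol)) ≈ 10.5
hydroxide (OH⁻): pKₐ(H₂O) ≈ 15.7
Listed from poorest to best leaving group as asked.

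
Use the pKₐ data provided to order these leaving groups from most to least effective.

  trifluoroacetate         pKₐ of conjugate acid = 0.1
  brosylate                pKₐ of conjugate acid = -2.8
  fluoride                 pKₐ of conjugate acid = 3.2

Lower conjugate-acid pKₐ ⇒ weaker base ⇒ better leaving group.
Sorting by the given values: brosylate (-2.8), trifluoroacetate (0.1), fluoride (3.2).

brosylate > trifluoroacetate > fluoride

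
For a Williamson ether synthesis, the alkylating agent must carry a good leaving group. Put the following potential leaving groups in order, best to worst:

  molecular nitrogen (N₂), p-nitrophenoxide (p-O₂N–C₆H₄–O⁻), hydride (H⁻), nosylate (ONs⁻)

molecular nitrogen (N₂) > nosylate (ONs⁻) > p-nitrophenoxide (p-O₂N–C₆H₄–O⁻) > hydride (H⁻)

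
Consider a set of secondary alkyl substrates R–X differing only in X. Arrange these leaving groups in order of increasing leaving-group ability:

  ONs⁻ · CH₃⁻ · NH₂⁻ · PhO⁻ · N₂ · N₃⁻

CH₃⁻ < NH₂⁻ < PhO⁻ < N₃⁻ < ONs⁻ < N₂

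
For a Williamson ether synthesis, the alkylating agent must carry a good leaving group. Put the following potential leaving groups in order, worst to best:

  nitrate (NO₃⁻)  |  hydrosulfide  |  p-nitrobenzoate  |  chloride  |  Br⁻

Leaving-group ability tracks the stability of the departed species; conjugate-acid pKₐ is the usual yardstick (lower pKₐ → better LG).
Br⁻: pKₐ(HBr) ≈ -9
chloride: pKₐ(HCl) ≈ -7 — moderately weak base
nitrate (NO₃⁻): pKₐ(HNO₃) ≈ -1.3 — resonance-delocalised over three oxygens
p-nitrobenzoate: pKₐ(p-nitrobenzoic acid) ≈ 3.4
hydrosulfide: pKₐ(H₂S) ≈ 7 — larger and more polarisable than the oxygen analogue
Listed from poorest to best leaving group as asked.

hydrosulfide < p-nitrobenzoate < nitrate (NO₃⁻) < chloride < Br⁻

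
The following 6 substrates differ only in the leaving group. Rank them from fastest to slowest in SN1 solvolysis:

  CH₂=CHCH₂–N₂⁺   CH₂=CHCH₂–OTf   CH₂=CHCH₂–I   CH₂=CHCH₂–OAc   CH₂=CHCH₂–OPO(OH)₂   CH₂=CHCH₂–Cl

The skeletons are identical, so relative rate is governed entirely by leaving-group ability.
Rank by basicity of the departing species: weakest base leaves most easily.
CH₂=CHCH₂–N₂⁺ loses N₂: no meaningful conjugate acid; N₂ departs as an exceptionally stable neutral molecule
CH₂=CHCH₂–OTf loses OTf⁻: pKₐ(CF₃SO₃H (triflic acid)) ≈ -14
CH₂=CHCH₂–I loses I⁻: pKₐ(HI) ≈ -10
CH₂=CHCH₂–Cl loses Cl⁻: pKₐ(HCl) ≈ -7
CH₂=CHCH₂–OPO(OH)₂ loses H₂PO₄⁻: pKₐ(H₃PO₄) ≈ 2.1
CH₂=CHCH₂–OAc loses AcO⁻: pKₐ(CH₃COOH) ≈ 4.8

CH₂=CHCH₂–N₂⁺ > CH₂=CHCH₂–OTf > CH₂=CHCH₂–I > CH₂=CHCH₂–Cl > CH₂=CHCH₂–OPO(OH)₂ > CH₂=CHCH₂–OAc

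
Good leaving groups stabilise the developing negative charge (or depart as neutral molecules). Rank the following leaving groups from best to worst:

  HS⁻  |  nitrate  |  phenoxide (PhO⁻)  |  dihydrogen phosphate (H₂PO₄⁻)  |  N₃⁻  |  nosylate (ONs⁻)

nosylate (ONs⁻): pKₐ(p-O₂NC₆H₄SO₃H) ≈ -3.5 — p-nitro group further stabilises the sulfonate
nitrate: pKₐ(HNO₃) ≈ -1.3 — resonance-delocalised over three oxygens
dihydrogen phosphate (H₂PO₄⁻): pKₐ(H₃PO₄) ≈ 2.1
N₃⁻: pKₐ(HN₃) ≈ 4.7 — linear, resonance-stabilised
HS⁻: pKₐ(H₂S) ≈ 7
phenoxide (PhO⁻): pKₐ(C₆H₅OH (phenol)) ≈ 10

nosylate (ONs⁻) > nitrate > dihydrogen phosphate (H₂PO₄⁻) > N₃⁻ > HS⁻ > phenoxide (PhO⁻)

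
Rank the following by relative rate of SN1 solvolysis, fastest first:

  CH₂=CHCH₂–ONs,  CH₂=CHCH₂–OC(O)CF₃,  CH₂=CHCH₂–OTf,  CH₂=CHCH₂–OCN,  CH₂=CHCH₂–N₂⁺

CH₂=CHCH₂–N₂⁺ > CH₂=CHCH₂–OTf > CH₂=CHCH₂–ONs > CH₂=CHCH₂–OC(O)CF₃ > CH₂=CHCH₂–OCN

Identical carbon frameworks mean the comparison reduces to leaving-group quality.
The more stable X⁻ (or X) is on its own — i.e. the weaker a base it is — the better a leaving group it makes.
CH₂=CHCH₂–N₂⁺ loses N₂: no meaningful conjugate acid; N₂ departs as an exceptionally stable neutral molecule
CH₂=CHCH₂–OTf loses OTf⁻: pKₐ(CF₃SO₃H (triflic acid)) ≈ -14
CH₂=CHCH₂–ONs loses ONs⁻: pKₐ(p-O₂NC₆H₄SO₃H) ≈ -3.5
CH₂=CHCH₂–OC(O)CF₃ loses CF₃COO⁻: pKₐ(CF₃COOH) ≈ 0.2
CH₂=CHCH₂–OCN loses NCO⁻: pKₐ(HOCN) ≈ 3.5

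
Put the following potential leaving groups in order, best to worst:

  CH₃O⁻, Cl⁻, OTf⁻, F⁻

OTf⁻ > Cl⁻ > F⁻ > CH₃O⁻

The more stable X⁻ (or X) is on its own — i.e. the weaker a base it is — the better a leaving group it makes.
OTf⁻: pKₐ(CF₃SO₃H (triflic acid)) ≈ -14 — charge spread over three oxygens and a CF₃ group; the premier leaving group in synthesis
Cl⁻: pKₐ(HCl) ≈ -7 — moderately weak base
F⁻: pKₐ(HF) ≈ 3.2
CH₃O⁻: pKₐ(CH₃OH) ≈ 15.5 — strong base; alkoxides do not leave unassisted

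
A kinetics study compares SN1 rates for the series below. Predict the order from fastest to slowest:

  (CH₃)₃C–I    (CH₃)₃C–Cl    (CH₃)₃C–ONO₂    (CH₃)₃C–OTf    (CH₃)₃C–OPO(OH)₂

With the same alkyl group throughout, only the leaving group differentiates the rates.
Leaving-group ability tracks the stability of the departed species; conjugate-acid pKₐ is the usual yardstick (lower pKₐ → better LG).
(CH₃)₃C–OTf loses OTf⁻: pKₐ(CF₃SO₃H (triflic acid)) ≈ -14
(CH₃)₃C–I loses I⁻: pKₐ(HI) ≈ -10
(CH₃)₃C–Cl loses Cl⁻: pKₐ(HCl) ≈ -7
(CH₃)₃C–ONO₂ loses NO₃⁻: pKₐ(HNO₃) ≈ -1.3
(CH₃)₃C–OPO(OH)₂ loses H₂PO₄⁻: pKₐ(H₃PO₄) ≈ 2.1

(CH₃)₃C–OTf > (CH₃)₃C–I > (CH₃)₃C–Cl > (CH₃)₃C–ONO₂ > (CH₃)₃C–OPO(OH)₂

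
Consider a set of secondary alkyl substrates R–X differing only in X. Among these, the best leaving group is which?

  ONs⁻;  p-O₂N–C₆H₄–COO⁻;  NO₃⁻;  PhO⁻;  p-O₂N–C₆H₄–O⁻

ONs⁻

ONs⁻: pKₐ(p-O₂NC₆H₄SO₃H) ≈ -3.5
NO₃⁻: pKₐ(HNO₃) ≈ -1.3
p-O₂N–C₆H₄–COO⁻: pKₐ(p-nitrobenzoic acid) ≈ 3.4
p-O₂N–C₆H₄–O⁻: pKₐ(p-nitrophenol) ≈ 7.2
PhO⁻: pKₐ(C₆H₅OH (phenol)) ≈ 10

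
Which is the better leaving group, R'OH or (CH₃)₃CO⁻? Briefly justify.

R'OH

R'OH is the better leaving group.
pKₐ(R'OH₂⁺) ≈ -2.4 versus pKₐ(t-BuOH) ≈ 18: R'OH is the much weaker base.
Neutral; leaves from a protonated ether (an oxonium ion, R–O(H)R'⁺).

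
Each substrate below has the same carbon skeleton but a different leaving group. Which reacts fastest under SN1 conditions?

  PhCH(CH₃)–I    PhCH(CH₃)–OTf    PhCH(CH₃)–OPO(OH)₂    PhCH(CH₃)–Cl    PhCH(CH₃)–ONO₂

Identical carbon frameworks mean the comparison reduces to leaving-group quality.
Leaving-group ability tracks the stability of the departed species; conjugate-acid pKₐ is the usual yardstick (lower pKₐ → better LG).
PhCH(CH₃)–OTf loses OTf⁻: pKₐ(CF₃SO₃H (triflic acid)) ≈ -14
PhCH(CH₃)–I loses I⁻: pKₐ(HI) ≈ -10
PhCH(CH₃)–Cl loses Cl⁻: pKₐ(HCl) ≈ -7
PhCH(CH₃)–ONO₂ loses NO₃⁻: pKₐ(HNO₃) ≈ -1.3
PhCH(CH₃)–OPO(OH)₂ loses H₂PO₄⁻: pKₐ(H₃PO₄) ≈ 2.1

PhCH(CH₃)–OTf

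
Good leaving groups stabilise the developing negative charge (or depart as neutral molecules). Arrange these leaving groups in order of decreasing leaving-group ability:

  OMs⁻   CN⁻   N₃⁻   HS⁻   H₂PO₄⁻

OMs⁻ > H₂PO₄⁻ > N₃⁻ > HS⁻ > CN⁻

The more stable X⁻ (or X) is on its own — i.e. the weaker a base it is — the better a leaving group it makes.
OMs⁻: pKₐ(CH₃SO₃H (MsOH)) ≈ -1.9 — resonance-delocalised alkanesulfonate
H₂PO₄⁻: pKₐ(H₃PO₄) ≈ 2.1 — moderate base; biological leaving group after further activation
N₃⁻: pKₐ(HN₃) ≈ 4.7 — linear, resonance-stabilised
HS⁻: pKₐ(H₂S) ≈ 7 — larger and more polarisable than the oxygen analogue
CN⁻: pKₐ(HCN) ≈ 9.2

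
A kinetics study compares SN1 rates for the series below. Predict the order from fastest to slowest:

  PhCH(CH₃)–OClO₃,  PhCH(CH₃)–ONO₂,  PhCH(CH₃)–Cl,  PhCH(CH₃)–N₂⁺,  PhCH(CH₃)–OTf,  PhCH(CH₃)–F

The skeletons are identical, so relative rate is governed entirely by leaving-group ability.
Rank by basicity of the departing species: weakest base leaves most easily.
PhCH(CH₃)–N₂⁺ loses N₂: no meaningful conjugate acid; N₂ departs as an exceptionally stable neutral molecule
PhCH(CH₃)–OTf loses OTf⁻: pKₐ(CF₃SO₃H (triflic acid)) ≈ -14
PhCH(CH₃)–OClO₃ loses ClO₄⁻: pKₐ(HClO₄) ≈ -10
PhCH(CH₃)–Cl loses Cl⁻: pKₐ(HCl) ≈ -7
PhCH(CH₃)–ONO₂ loses NO₃⁻: pKₐ(HNO₃) ≈ -1.3
PhCH(CH₃)–F loses F⁻: pKₐ(HF) ≈ 3.2

PhCH(CH₃)–N₂⁺ > PhCH(CH₃)–OTf > PhCH(CH₃)–OClO₃ > PhCH(CH₃)–Cl > PhCH(CH₃)–ONO₂ > PhCH(CH₃)–F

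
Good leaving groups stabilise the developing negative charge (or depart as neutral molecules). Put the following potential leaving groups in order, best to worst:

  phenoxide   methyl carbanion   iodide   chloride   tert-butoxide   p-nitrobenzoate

iodide: pKₐ(HI) ≈ -10 — large, highly polarisable; very weak base
chloride: pKₐ(HCl) ≈ -7
p-nitrobenzoate: pKₐ(p-nitrobenzoic acid) ≈ 3.4
phenoxide: pKₐ(C₆H₅OH (phenol)) ≈ 10
tert-butoxide: pKₐ(t-BuOH) ≈ 18 — bulky, strongly basic alkoxide
methyl carbanion: pKₐ(CH₄) ≈ 48 — unstabilised carbanion; the worst conceivable leaving group

iodide > chloride > p-nitrobenzoate > phenoxide > tert-butoxide > methyl carbanion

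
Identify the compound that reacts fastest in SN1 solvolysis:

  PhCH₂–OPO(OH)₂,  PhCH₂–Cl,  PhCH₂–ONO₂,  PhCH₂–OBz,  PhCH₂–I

PhCH₂–I

Same R in every case — rank the leaving groups.
Leaving-group ability tracks the stability of the departed species; conjugate-acid pKₐ is the usual yardstick (lower pKₐ → better LG).
PhCH₂–I loses I⁻: pKₐ(HI) ≈ -10
PhCH₂–Cl loses Cl⁻: pKₐ(HCl) ≈ -7
PhCH₂–ONO₂ loses NO₃⁻: pKₐ(HNO₃) ≈ -1.3
PhCH₂–OPO(OH)₂ loses H₂PO₄⁻: pKₐ(H₃PO₄) ≈ 2.1
PhCH₂–OBz loses PhCOO⁻: pKₐ(C₆H₅COOH) ≈ 4.2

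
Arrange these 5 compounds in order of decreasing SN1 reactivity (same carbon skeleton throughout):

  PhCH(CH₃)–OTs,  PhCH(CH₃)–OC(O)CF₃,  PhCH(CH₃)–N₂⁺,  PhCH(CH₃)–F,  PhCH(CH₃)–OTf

Identical carbon frameworks mean the comparison reduces to leaving-group quality.
The more stable X⁻ (or X) is on its own — i.e. the weaker a base it is — the better a leaving group it makes.
PhCH(CH₃)–N₂⁺ loses N₂: no meaningful conjugate acid; N₂ departs as an exceptionally stable neutral molecule
PhCH(CH₃)–OTf loses OTf⁻: pKₐ(CF₃SO₃H (triflic acid)) ≈ -14
PhCH(CH₃)–OTs loses OTs⁻: pKₐ(p-CH₃C₆H₄SO₃H (TsOH)) ≈ -2.8
PhCH(CH₃)–OC(O)CF₃ loses CF₃COO⁻: pKₐ(CF₃COOH) ≈ 0.2
PhCH(CH₃)–F loses F⁻: pKₐ(HF) ≈ 3.2

PhCH(CH₃)–N₂⁺ > PhCH(CH₃)–OTf > PhCH(CH₃)–OTs > PhCH(CH₃)–OC(O)CF₃ > PhCH(CH₃)–F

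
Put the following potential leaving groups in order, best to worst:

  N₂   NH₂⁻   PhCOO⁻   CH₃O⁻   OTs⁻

Rank by basicity of the departing species: weakest base leaves most easily.
N₂: no meaningful conjugate acid; N₂ departs as an exceptionally stable neutral molecule
OTs⁻: pKₐ(p-CH₃C₆H₄SO₃H (TsOH)) ≈ -2.8
PhCOO⁻: pKₐ(C₆H₅COOH) ≈ 4.2
CH₃O⁻: pKₐ(CH₃OH) ≈ 15.5
NH₂⁻: pKₐ(NH₃) ≈ 38

N₂ > OTs⁻ > PhCOO⁻ > CH₃O⁻ > NH₂⁻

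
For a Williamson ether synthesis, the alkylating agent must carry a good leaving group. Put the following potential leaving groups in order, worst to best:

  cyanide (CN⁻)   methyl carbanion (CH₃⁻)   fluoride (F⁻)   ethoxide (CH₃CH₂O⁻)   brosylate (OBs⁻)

methyl carbanion (CH₃⁻) < ethoxide (CH₃CH₂O⁻) < cyanide (CN⁻) < fluoride (F⁻) < brosylate (OBs⁻)

The more stable X⁻ (or X) is on its own — i.e. the weaker a base it is — the better a leaving group it makes.
brosylate (OBs⁻): pKₐ(p-BrC₆H₄SO₃H) ≈ -2.8 — arenesulfonate with a p-bromo substituent
fluoride (F⁻): pKₐ(HF) ≈ 3.2 — small and strongly basic; the poor halide leaving group
cyanide (CN⁻): pKₐ(HCN) ≈ 9.2 — sp carbon stabilises the charge somewhat, but still a poor LG
ethoxide (CH₃CH₂O⁻): pKₐ(CH₃CH₂OH) ≈ 16 — strong base; alkoxides do not leave unassisted
methyl carbanion (CH₃⁻): pKₐ(CH₄) ≈ 48 — unstabilised carbanion; the worst conceivable leaving group
Listed from poorest to best leaving group as asked.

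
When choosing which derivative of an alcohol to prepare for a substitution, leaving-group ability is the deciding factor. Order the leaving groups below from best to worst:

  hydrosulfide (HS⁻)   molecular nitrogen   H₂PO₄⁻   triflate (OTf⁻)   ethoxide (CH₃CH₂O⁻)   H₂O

Leaving-group ability tracks the stability of the departed species; conjugate-acid pKₐ is the usual yardstick (lower pKₐ → better LG).
molecular nitrogen: no meaningful conjugate acid; N₂ departs as an exceptionally stable neutral molecule
triflate (OTf⁻): pKₐ(CF₃SO₃H (triflic acid)) ≈ -14
H₂O: pKₐ(H₃O⁺) ≈ -1.7
H₂PO₄⁻: pKₐ(H₃PO₄) ≈ 2.1 — moderate base; biological leaving group after further activation
hydrosulfide (HS⁻): pKₐ(H₂S) ≈ 7
ethoxide (CH₃CH₂O⁻): pKₐ(CH₃CH₂OH) ≈ 16

molecular nitrogen > triflate (OTf⁻) > H₂O > H₂PO₄⁻ > hydrosulfide (HS⁻) > ethoxide (CH₃CH₂O⁻)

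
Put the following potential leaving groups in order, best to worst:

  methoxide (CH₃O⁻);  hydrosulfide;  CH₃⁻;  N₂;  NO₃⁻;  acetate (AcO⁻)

N₂: no meaningful conjugate acid; N₂ departs as an exceptionally stable neutral molecule
NO₃⁻: pKₐ(HNO₃) ≈ -1.3 — resonance-delocalised over three oxygens
acetate (AcO⁻): pKₐ(CH₃COOH) ≈ 4.8
hydrosulfide: pKₐ(H₂S) ≈ 7 — larger and more polarisable than the oxygen analogue
methoxide (CH₃O⁻): pKₐ(CH₃OH) ≈ 15.5
CH₃⁻: pKₐ(CH₄) ≈ 48

N₂ > NO₃⁻ > acetate (AcO⁻) > hydrosulfide > methoxide (CH₃O⁻) > CH₃⁻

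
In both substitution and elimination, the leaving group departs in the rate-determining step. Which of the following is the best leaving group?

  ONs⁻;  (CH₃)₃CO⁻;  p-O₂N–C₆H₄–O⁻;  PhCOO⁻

The more stable X⁻ (or X) is on its own — i.e. the weaker a base it is — the better a leaving group it makes.
ONs⁻: pKₐ(p-O₂NC₆H₄SO₃H) ≈ -3.5
PhCOO⁻: pKₐ(C₆H₅COOH) ≈ 4.2
p-O₂N–C₆H₄–O⁻: pKₐ(p-nitrophenol) ≈ 7.2
(CH₃)₃CO⁻: pKₐ(t-BuOH) ≈ 18

ONs⁻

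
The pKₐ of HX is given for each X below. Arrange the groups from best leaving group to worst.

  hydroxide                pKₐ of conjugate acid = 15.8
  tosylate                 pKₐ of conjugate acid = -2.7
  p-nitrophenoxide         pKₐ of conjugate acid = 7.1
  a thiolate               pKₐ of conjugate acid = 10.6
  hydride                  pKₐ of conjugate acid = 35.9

tosylate > p-nitrophenoxide > a thiolate > hydroxide > hydride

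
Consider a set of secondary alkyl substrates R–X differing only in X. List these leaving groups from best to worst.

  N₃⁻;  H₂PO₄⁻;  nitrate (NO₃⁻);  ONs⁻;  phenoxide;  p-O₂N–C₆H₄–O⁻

A good leaving group is a weak base: the lower the pKₐ of its conjugate acid, the more readily it departs.
ONs⁻: pKₐ(p-O₂NC₆H₄SO₃H) ≈ -3.5
nitrate (NO₃⁻): pKₐ(HNO₃) ≈ -1.3 — resonance-delocalised over three oxygens
H₂PO₄⁻: pKₐ(H₃PO₄) ≈ 2.1
N₃⁻: pKₐ(HN₃) ≈ 4.7 — linear, resonance-stabilised
p-O₂N–C₆H₄–O⁻: pKₐ(p-nitrophenol) ≈ 7.2 — nitro group delocalises the charge; the classic chromogenic LG
phenoxide: pKₐ(C₆H₅OH (phenol)) ≈ 10 — resonance into the ring helps, but still a poor LG

ONs⁻ > nitrate (NO₃⁻) > H₂PO₄⁻ > N₃⁻ > p-O₂N–C₆H₄–O⁻ > phenoxide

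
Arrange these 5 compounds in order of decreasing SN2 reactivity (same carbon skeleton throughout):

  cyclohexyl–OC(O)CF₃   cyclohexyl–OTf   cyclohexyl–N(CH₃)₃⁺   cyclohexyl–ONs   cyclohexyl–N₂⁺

Identical carbon frameworks mean the comparison reduces to leaving-group quality.
Rank by basicity of the departing species: weakest base leaves most easily.
cyclohexyl–N₂⁺ loses N₂: no meaningful conjugate acid; N₂ departs as an exceptionally stable neutral molecule
cyclohexyl–OTf loses OTf⁻: pKₐ(CF₃SO₃H (triflic acid)) ≈ -14
cyclohexyl–ONs loses ONs⁻: pKₐ(p-O₂NC₆H₄SO₃H) ≈ -3.5
cyclohexyl–OC(O)CF₃ loses CF₃COO⁻: pKₐ(CF₃COOH) ≈ 0.2
cyclohexyl–N(CH₃)₃⁺ loses NR'₃: pKₐ(R'₃NH⁺) ≈ 10.7

cyclohexyl–N₂⁺ > cyclohexyl–OTf > cyclohexyl–ONs > cyclohexyl–OC(O)CF₃ > cyclohexyl–N(CH₃)₃⁺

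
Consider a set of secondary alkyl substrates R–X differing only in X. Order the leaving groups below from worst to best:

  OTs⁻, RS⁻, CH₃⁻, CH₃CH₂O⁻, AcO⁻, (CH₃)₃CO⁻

The more stable X⁻ (or X) is on its own — i.e. the weaker a base it is — the better a leaving group it makes.
OTs⁻: pKₐ(p-CH₃C₆H₄SO₃H (TsOH)) ≈ -2.8
AcO⁻: pKₐ(CH₃COOH) ≈ 4.8
RS⁻: pKₐ(RSH (a thiol)) ≈ 10.5
CH₃CH₂O⁻: pKₐ(CH₃CH₂OH) ≈ 16
(CH₃)₃CO⁻: pKₐ(t-BuOH) ≈ 18
CH₃⁻: pKₐ(CH₄) ≈ 48
Reversing gives the worst-to-best order requested.

CH₃⁻ < (CH₃)₃CO⁻ < CH₃CH₂O⁻ < RS⁻ < AcO⁻ < OTs⁻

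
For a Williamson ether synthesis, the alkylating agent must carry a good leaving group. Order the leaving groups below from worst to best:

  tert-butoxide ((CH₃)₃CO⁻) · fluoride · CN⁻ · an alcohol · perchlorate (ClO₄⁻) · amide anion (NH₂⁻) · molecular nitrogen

amide anion (NH₂⁻) < tert-butoxide ((CH₃)₃CO⁻) < CN⁻ < fluoride < an alcohol < perchlorate (ClO₄⁻) < molecular nitrogen

The more stable X⁻ (or X) is on its own — i.e. the weaker a base it is — the better a leaving group it makes.
molecular nitrogen: no meaningful conjugate acid; N₂ departs as an exceptionally stable neutral molecule
perchlorate (ClO₄⁻): pKₐ(HClO₄) ≈ -10
an alcohol: pKₐ(R'OH₂⁺) ≈ -2.4 — neutral; leaves from a protonated ether (an oxonium ion, R–O(H)R'⁺)
fluoride: pKₐ(HF) ≈ 3.2 — small and strongly basic; the poor halide leaving group
CN⁻: pKₐ(HCN) ≈ 9.2 — sp carbon stabilises the charge somewhat, but still a poor LG
tert-butoxide ((CH₃)₃CO⁻): pKₐ(t-BuOH) ≈ 18 — bulky, strongly basic alkoxide
amide anion (NH₂⁻): pKₐ(NH₃) ≈ 38
Listed from poorest to best leaving group as asked.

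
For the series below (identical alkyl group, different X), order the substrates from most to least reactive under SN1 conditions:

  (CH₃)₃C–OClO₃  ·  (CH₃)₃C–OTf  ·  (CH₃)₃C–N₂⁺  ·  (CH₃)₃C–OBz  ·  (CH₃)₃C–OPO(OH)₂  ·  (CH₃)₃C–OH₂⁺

With the same alkyl group throughout, only the leaving group differentiates the rates.
A good leaving group is a weak base: the lower the pKₐ of its conjugate acid, the more readily it departs.
(CH₃)₃C–N₂⁺ loses N₂: no meaningful conjugate acid; N₂ departs as an exceptionally stable neutral molecule
(CH₃)₃C–OTf loses OTf⁻: pKₐ(CF₃SO₃H (triflic acid)) ≈ -14
(CH₃)₃C–OClO₃ loses ClO₄⁻: pKₐ(HClO₄) ≈ -10
(CH₃)₃C–OH₂⁺ loses H₂O: pKₐ(H₃O⁺) ≈ -1.7
(CH₃)₃C–OPO(OH)₂ loses H₂PO₄⁻: pKₐ(H₃PO₄) ≈ 2.1
(CH₃)₃C–OBz loses PhCOO⁻: pKₐ(C₆H₅COOH) ≈ 4.2

(CH₃)₃C–N₂⁺ > (CH₃)₃C–OTf > (CH₃)₃C–OClO₃ > (CH₃)₃C–OH₂⁺ > (CH₃)₃C–OPO(OH)₂ > (CH₃)₃C–OBz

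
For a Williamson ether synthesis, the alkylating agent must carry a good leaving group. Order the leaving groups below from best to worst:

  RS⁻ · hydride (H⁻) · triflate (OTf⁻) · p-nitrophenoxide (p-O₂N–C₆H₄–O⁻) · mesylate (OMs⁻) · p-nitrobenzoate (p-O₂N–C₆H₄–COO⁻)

triflate (OTf⁻) > mesylate (OMs⁻) > p-nitrobenzoate (p-O₂N–C₆H₄–COO⁻) > p-nitrophenoxide (p-O₂N–C₆H₄–O⁻) > RS⁻ > hydride (H⁻)

Leaving-group ability tracks the stability of the departed species; conjugate-acid pKₐ is the usual yardstick (lower pKₐ → better LG).
triflate (OTf⁻): pKₐ(CF₃SO₃H (triflic acid)) ≈ -14
mesylate (OMs⁻): pKₐ(CH₃SO₃H (MsOH)) ≈ -1.9
p-nitrobenzoate (p-O₂N–C₆H₄–COO⁻): pKₐ(p-nitrobenzoic acid) ≈ 3.4
p-nitrophenoxide (p-O₂N–C₆H₄–O⁻): pKₐ(p-nitrophenol) ≈ 7.2
RS⁻: pKₐ(RSH (a thiol)) ≈ 10.5
hydride (H⁻): pKₐ(H₂) ≈ 36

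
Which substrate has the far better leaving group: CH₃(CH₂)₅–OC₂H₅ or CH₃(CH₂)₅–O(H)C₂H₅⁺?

CH₃(CH₂)₅–O(H)C₂H₅⁺

From CH₃(CH₂)₅–OC₂H₅ the departing group would be CH₃CH₂O⁻ (pKₐ(CH₃CH₂OH) ≈ 16). Strong base; alkoxides do not leave unassisted.
From CH₃(CH₂)₅–O(H)C₂H₅⁺ the leaving group is R'OH (pKₐ(R'OH₂⁺) ≈ -2.4). Neutral; leaves from a protonated ether (an oxonium ion, R–O(H)R'⁺).
(In practice CH₃(CH₂)₅–O(H)C₂H₅⁺ is made from CH₃(CH₂)₅–OC₂H₅ by protonation with concentrated HBr, allowing neutral ethanol, rather than ethoxide, to depart.)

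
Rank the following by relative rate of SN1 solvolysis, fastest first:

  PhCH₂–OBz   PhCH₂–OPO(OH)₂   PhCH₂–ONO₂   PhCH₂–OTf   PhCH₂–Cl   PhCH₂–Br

With the same alkyl group throughout, only the leaving group differentiates the rates.
The more stable X⁻ (or X) is on its own — i.e. the weaker a base it is — the better a leaving group it makes.
PhCH₂–OTf loses OTf⁻: pKₐ(CF₃SO₃H (triflic acid)) ≈ -14
PhCH₂–Br loses Br⁻: pKₐ(HBr) ≈ -9
PhCH₂–Cl loses Cl⁻: pKₐ(HCl) ≈ -7
PhCH₂–ONO₂ loses NO₃⁻: pKₐ(HNO₃) ≈ -1.3
PhCH₂–OPO(OH)₂ loses H₂PO₄⁻: pKₐ(H₃PO₄) ≈ 2.1
PhCH₂–OBz loses PhCOO⁻: pKₐ(C₆H₅COOH) ≈ 4.2

PhCH₂–OTf > PhCH₂–Br > PhCH₂–Cl > PhCH₂–ONO₂ > PhCH₂–OPO(OH)₂ > PhCH₂–OBz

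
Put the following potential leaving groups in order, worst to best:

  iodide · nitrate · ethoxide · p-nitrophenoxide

A good leaving group is a weak base: the lower the pKₐ of its conjugate acid, the more readily it departs.
iodide: pKₐ(HI) ≈ -10
nitrate: pKₐ(HNO₃) ≈ -1.3
p-nitrophenoxide: pKₐ(p-nitrophenol) ≈ 7.2
ethoxide: pKₐ(CH₃CH₂OH) ≈ 16
Reversing gives the worst-to-best order requested.

ethoxide < p-nitrophenoxide < nitrate < iodide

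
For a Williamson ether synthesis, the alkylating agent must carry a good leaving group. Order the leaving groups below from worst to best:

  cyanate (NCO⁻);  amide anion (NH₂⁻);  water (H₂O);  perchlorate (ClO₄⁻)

perchlorate (ClO₄⁻): pKₐ(HClO₄) ≈ -10 — extremely weak base; rarely used for safety reasons
water (H₂O): pKₐ(H₃O⁺) ≈ -1.7 — neutral; leaves from a protonated alcohol (R–OH₂⁺)
cyanate (NCO⁻): pKₐ(HOCN) ≈ 3.5 — resonance between N and O
amide anion (NH₂⁻): pKₐ(NH₃) ≈ 38
Reversing gives the worst-to-best order requested.

amide anion (NH₂⁻) < cyanate (NCO⁻) < water (H₂O) < perchlorate (ClO₄⁻)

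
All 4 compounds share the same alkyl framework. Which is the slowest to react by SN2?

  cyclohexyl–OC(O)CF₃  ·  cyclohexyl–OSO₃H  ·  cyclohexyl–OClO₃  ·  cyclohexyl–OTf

With the same alkyl group throughout, only the leaving group differentiates the rates.
The more stable X⁻ (or X) is on its own — i.e. the weaker a base it is — the better a leaving group it makes.
cyclohexyl–OTf loses OTf⁻: pKₐ(CF₃SO₃H (triflic acid)) ≈ -14
cyclohexyl–OClO₃ loses ClO₄⁻: pKₐ(HClO₄) ≈ -10
cyclohexyl–OSO₃H loses HSO₄⁻: pKₐ(H₂SO₄) ≈ -3
cyclohexyl–OC(O)CF₃ loses CF₃COO⁻: pKₐ(CF₃COOH) ≈ 0.2

cyclohexyl–OC(O)CF₃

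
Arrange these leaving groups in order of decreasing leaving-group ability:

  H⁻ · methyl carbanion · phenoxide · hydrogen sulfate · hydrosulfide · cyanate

hydrogen sulfate: pKₐ(H₂SO₄) ≈ -3 — conjugate base of a strong mineral acid
cyanate: pKₐ(HOCN) ≈ 3.5
hydrosulfide: pKₐ(H₂S) ≈ 7 — larger and more polarisable than the oxygen analogue
phenoxide: pKₐ(C₆H₅OH (phenol)) ≈ 10 — resonance into the ring helps, but still a poor LG
H⁻: pKₐ(H₂) ≈ 36 — extremely strong base; leaves only in special hydride-transfer contexts
methyl carbanion: pKₐ(CH₄) ≈ 48

hydrogen sulfate > cyanate > hydrosulfide > phenoxide > H⁻ > methyl carbanion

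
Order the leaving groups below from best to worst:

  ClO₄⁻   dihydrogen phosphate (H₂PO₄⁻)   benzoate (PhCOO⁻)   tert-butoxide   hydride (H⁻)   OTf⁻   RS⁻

OTf⁻ > ClO₄⁻ > dihydrogen phosphate (H₂PO₄⁻) > benzoate (PhCOO⁻) > RS⁻ > tert-butoxide > hydride (H⁻)

OTf⁻: pKₐ(CF₃SO₃H (triflic acid)) ≈ -14 — charge spread over three oxygens and a CF₃ group; the premier leaving group in synthesis
ClO₄⁻: pKₐ(HClO₄) ≈ -10 — extremely weak base; rarely used for safety reasons
dihydrogen phosphate (H₂PO₄⁻): pKₐ(H₃PO₄) ≈ 2.1
benzoate (PhCOO⁻): pKₐ(C₆H₅COOH) ≈ 4.2 — aryl carboxylate
RS⁻: pKₐ(RSH (a thiol)) ≈ 10.5 — moderately basic; rarely leaves without activation
tert-butoxide: pKₐ(t-BuOH) ≈ 18 — bulky, strongly basic alkoxide
hydride (H⁻): pKₐ(H₂) ≈ 36 — extremely strong base; leaves only in special hydride-transfer contexts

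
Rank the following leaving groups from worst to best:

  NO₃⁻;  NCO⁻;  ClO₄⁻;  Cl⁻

NCO⁻ < NO₃⁻ < Cl⁻ < ClO₄⁻

ClO₄⁻: pKₐ(HClO₄) ≈ -10 — extremely weak base; rarely used for safety reasons
Cl⁻: pKₐ(HCl) ≈ -7 — moderately weak base
NO₃⁻: pKₐ(HNO₃) ≈ -1.3 — resonance-delocalised over three oxygens
NCO⁻: pKₐ(HOCN) ≈ 3.5
Listed from poorest to best leaving group as asked.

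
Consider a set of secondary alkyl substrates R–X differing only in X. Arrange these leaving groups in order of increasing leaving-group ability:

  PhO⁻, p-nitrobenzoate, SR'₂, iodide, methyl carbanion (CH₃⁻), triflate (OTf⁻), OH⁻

methyl carbanion (CH₃⁻) < OH⁻ < PhO⁻ < p-nitrobenzoate < SR'₂ < iodide < triflate (OTf⁻)

triflate (OTf⁻): pKₐ(CF₃SO₃H (triflic acid)) ≈ -14
iodide: pKₐ(HI) ≈ -10
SR'₂: pKₐ(R'₂SH⁺) ≈ -7
p-nitrobenzoate: pKₐ(p-nitrobenzoic acid) ≈ 3.4
PhO⁻: pKₐ(C₆H₅OH (phenol)) ≈ 10
OH⁻: pKₐ(H₂O) ≈ 15.7
methyl carbanion (CH₃⁻): pKₐ(CH₄) ≈ 48
Reversing gives the worst-to-best order requested.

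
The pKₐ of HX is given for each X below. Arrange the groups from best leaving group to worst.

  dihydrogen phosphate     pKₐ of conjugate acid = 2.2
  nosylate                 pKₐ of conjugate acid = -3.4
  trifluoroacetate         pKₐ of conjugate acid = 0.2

Lower conjugate-acid pKₐ ⇒ weaker base ⇒ better leaving group.
Sorting by the given values: nosylate (-3.4), trifluoroacetate (0.2), dihydrogen phosphate (2.2).

nosylate > trifluoroacetate > dihydrogen phosphate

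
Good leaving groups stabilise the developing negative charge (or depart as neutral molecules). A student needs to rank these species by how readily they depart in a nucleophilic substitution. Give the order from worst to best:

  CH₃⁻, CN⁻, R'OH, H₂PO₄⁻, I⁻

CH₃⁻ < CN⁻ < H₂PO₄⁻ < R'OH < I⁻

A good leaving group is a weak base: the lower the pKₐ of its conjugate acid, the more readily it departs.
I⁻: pKₐ(HI) ≈ -10
R'OH: pKₐ(R'OH₂⁺) ≈ -2.4 — neutral; leaves from a protonated ether (an oxonium ion, R–O(H)R'⁺)
H₂PO₄⁻: pKₐ(H₃PO₄) ≈ 2.1 — moderate base; biological leaving group after further activation
CN⁻: pKₐ(HCN) ≈ 9.2 — sp carbon stabilises the charge somewhat, but still a poor LG
CH₃⁻: pKₐ(CH₄) ≈ 48 — unstabilised carbanion; the worst conceivable leaving group
Reversing gives the worst-to-best order requested.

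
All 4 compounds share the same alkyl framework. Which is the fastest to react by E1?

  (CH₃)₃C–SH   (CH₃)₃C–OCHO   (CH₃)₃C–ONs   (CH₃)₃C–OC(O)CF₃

(CH₃)₃C–ONs

Identical carbon frameworks mean the comparison reduces to leaving-group quality.
Rank by basicity of the departing species: weakest base leaves most easily.
(CH₃)₃C–ONs loses ONs⁻: pKₐ(p-O₂NC₆H₄SO₃H) ≈ -3.5
(CH₃)₃C–OC(O)CF₃ loses CF₃COO⁻: pKₐ(CF₃COOH) ≈ 0.2
(CH₃)₃C–OCHO loses HCOO⁻: pKₐ(HCOOH) ≈ 3.8
(CH₃)₃C–SH loses HS⁻: pKₐ(H₂S) ≈ 7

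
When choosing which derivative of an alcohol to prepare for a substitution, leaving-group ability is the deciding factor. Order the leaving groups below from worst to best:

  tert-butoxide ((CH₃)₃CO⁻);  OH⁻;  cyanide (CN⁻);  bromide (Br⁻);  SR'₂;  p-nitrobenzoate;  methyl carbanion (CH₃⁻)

A good leaving group is a weak base: the lower the pKₐ of its conjugate acid, the more readily it departs.
bromide (Br⁻): pKₐ(HBr) ≈ -9 — weak base; good leaving group
SR'₂: pKₐ(R'₂SH⁺) ≈ -7 — neutral; leaves from a sulfonium salt (R–SR'₂⁺)
p-nitrobenzoate: pKₐ(p-nitrobenzoic acid) ≈ 3.4
cyanide (CN⁻): pKₐ(HCN) ≈ 9.2 — sp carbon stabilises the charge somewhat, but still a poor LG
OH⁻: pKₐ(H₂O) ≈ 15.7
tert-butoxide ((CH₃)₃CO⁻): pKₐ(t-BuOH) ≈ 18
methyl carbanion (CH₃⁻): pKₐ(CH₄) ≈ 48 — unstabilised carbanion; the worst conceivable leaving group
Listed from poorest to best leaving group as asked.

methyl carbanion (CH₃⁻) < tert-butoxide ((CH₃)₃CO⁻) < OH⁻ < cyanide (CN⁻) < p-nitrobenzoate < SR'₂ < bromide (Br⁻)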